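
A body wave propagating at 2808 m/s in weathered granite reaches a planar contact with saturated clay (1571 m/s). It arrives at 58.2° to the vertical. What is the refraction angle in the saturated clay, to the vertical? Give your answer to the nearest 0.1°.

Snell's law: sin θ₂ = (V₂/V₁)·sin θ₁ = (1571/2808)·sin 58.2° = 0.4755.
θ₂ = sin⁻¹(0.4755) = 28.39° (from vertical).

28.4°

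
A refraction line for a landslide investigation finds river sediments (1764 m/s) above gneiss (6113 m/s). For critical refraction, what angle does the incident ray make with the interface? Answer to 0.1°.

73.2°

At critical incidence the refracted ray runs along the interface (θ₂ = 90°), so sin θ_c = V₁/V₂.
θ_c = arcsin(1764/6113) = arcsin 0.2886 = 16.77°.
Measured from the interface: 90° − 16.77° = 73.23°.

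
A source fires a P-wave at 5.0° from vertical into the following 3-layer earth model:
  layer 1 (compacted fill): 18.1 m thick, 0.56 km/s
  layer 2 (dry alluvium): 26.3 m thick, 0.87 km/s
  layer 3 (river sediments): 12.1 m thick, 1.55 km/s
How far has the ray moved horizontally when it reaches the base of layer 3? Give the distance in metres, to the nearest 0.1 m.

Apply Snell's law at each interface; in layer i the horizontal offset is hᵢ·tan θᵢ.
Layer 1: θ = 5.00°; offset = 18.1·tan 5.00° = 1.584 m.
Layer 2: sin θ = 0.87·sin 5.0°/0.56 = 0.1354, θ = 7.78°; offset = 26.3·tan 7.78° = 3.594 m.
Layer 3: sin θ = 1.55·sin 5.0°/0.56 = 0.2412, θ = 13.96°; offset = 12.1·tan 13.96° = 3.008 m.
Total horizontal offset = 8.186 m.

8.2 m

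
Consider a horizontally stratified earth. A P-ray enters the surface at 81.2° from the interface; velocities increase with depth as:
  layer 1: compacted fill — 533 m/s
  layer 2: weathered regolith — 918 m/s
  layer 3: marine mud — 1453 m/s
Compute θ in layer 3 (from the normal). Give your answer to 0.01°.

24.65°

From the normal: θ₁ = 90° − 81.2° = 8.8°.
Ray parameter p = sin 8.8° / 533 = 2.8703e-04 s/m.
sin θ_3 = p·V_3 = 2.8703e-04 × 1453 = 0.4171.
θ_3 = arcsin 0.4171 = 24.65°.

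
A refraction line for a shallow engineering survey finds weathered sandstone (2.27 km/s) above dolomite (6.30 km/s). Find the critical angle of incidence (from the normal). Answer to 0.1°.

21.1°

At critical incidence the refracted ray runs along the interface (θ₂ = 90°), so sin θ_c = V₁/V₂.
θ_c = arcsin(2.27/6.30) = arcsin 0.3603 = 21.12°.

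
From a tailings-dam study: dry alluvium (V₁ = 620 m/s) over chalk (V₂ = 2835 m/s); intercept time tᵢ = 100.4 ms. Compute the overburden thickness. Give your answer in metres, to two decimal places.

31.90 m

h = tᵢ·V₁·V₂ / (2·√(V₂²−V₁²)).
√(V₂²−V₁²) = √(2835² − 620²) = 2766.4 m/s.
h = 0.1004 s × 620 × 2835 / (2 × 2766.4) = 31.90 m.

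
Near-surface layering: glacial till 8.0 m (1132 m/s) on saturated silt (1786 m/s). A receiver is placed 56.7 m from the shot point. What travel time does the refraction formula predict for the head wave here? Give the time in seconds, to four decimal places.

0.0427 s

θ_c = arcsin(V₁/V₂) = arcsin(1132/1786) = 39.33°, cos θ_c = 0.7735.
Intercept time tᵢ = 2h cos θ_c / V₁ = 2·8.0·0.7735/1132 = 0.01093 s.
t = x/V₂ + tᵢ = 56.7/1786 + 0.01093 = 0.04268 s.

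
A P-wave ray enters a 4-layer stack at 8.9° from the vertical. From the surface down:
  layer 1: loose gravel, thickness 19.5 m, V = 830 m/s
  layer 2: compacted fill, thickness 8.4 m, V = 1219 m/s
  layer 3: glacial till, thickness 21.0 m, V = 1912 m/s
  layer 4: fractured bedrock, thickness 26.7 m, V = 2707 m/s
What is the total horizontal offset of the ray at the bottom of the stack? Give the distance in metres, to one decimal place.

Apply Snell's law at each interface; in layer i the horizontal offset is hᵢ·tan θᵢ.
Layer 1: θ = 8.90°; offset = 19.5·tan 8.90° = 3.054 m.
Layer 2: sin θ = 1219·sin 8.9°/830 = 0.2272, θ = 13.13°; offset = 8.4·tan 13.13° = 1.960 m.
Layer 3: sin θ = 1912·sin 8.9°/830 = 0.3564, θ = 20.88°; offset = 21.0·tan 20.88° = 8.010 m.
Layer 4: sin θ = 2707·sin 8.9°/830 = 0.5046, θ = 30.30°; offset = 26.7·tan 30.30° = 15.604 m.
Σ offsets = 28.628 m.

28.6 m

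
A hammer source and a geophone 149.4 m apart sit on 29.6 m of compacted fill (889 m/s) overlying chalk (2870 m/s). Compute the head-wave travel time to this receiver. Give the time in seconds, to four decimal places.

t = x/V₂ + 2h·√(V₂²−V₁²)/(V₁V₂).
√(V₂²−V₁²) = √(2870²−889²) = 2728.8 m/s; delay term = 2·29.6·2728.8/(889·2870) = 0.06332 s.
t = 149.4/2870 + 0.06332 = 0.11537 s.

0.1154 s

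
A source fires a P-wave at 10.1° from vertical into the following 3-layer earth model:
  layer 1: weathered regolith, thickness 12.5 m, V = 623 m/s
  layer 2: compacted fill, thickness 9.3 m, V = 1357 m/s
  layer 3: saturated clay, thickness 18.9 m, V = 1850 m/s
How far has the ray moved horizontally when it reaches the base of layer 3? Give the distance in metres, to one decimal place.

Apply Snell's law at each interface; in layer i the horizontal offset is hᵢ·tan θᵢ.
Layer 1: θ = 10.10°; offset = 12.5·tan 10.10° = 2.227 m.
Layer 2: sin θ = 1357·sin 10.1°/623 = 0.3820, θ = 22.46°; offset = 9.3·tan 22.46° = 3.844 m.
Layer 3: sin θ = 1850·sin 10.1°/623 = 0.5208, θ = 31.38°; offset = 18.9·tan 31.38° = 11.529 m.
Σ offsets = 17.599 m.

17.6 m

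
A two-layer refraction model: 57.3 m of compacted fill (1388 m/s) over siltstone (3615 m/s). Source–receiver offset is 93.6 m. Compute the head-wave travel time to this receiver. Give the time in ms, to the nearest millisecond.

t = x/V₂ + 2h·√(V₂²−V₁²)/(V₁V₂).
√(V₂²−V₁²) = √(3615²−1388²) = 3337.9 m/s; delay term = 2·57.3·3337.9/(1388·3615) = 0.07624 s.
t = 93.6/3615 + 0.07624 = 0.10213 s.

102 ms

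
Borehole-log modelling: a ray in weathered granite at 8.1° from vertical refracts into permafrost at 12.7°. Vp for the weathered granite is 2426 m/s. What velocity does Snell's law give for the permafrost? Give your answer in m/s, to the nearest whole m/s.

Snell's law: sin 8.1°/V₁ = sin 12.7°/V₂.
V₂ = V₁·sin 12.7°/sin 8.1° = 2426 × 1.5603 = 3785.25 m/s.

3785 m/s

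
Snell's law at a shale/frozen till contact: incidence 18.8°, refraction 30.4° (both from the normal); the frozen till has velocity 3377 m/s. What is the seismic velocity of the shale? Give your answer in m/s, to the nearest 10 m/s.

2150 m/s

Snell's law: sin 18.8°/V₁ = sin 30.4°/V₂.
V₁ = V₂·sin 18.8°/sin 30.4° = 3377 × 0.6368 = 2150.63 m/s.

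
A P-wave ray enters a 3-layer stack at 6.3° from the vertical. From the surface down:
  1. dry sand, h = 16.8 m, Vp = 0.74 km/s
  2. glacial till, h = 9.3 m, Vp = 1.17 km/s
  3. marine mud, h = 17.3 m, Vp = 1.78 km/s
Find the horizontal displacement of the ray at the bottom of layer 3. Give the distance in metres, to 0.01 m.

p = sin θ₁/V₁ = sin 6.3°/0.74 = 1.4829e-01 s/km is conserved through the stack.
Layer 1: θ = 6.30°; offset = 16.8·tan 6.30° = 1.8547 m.
Layer 2: sin θ = p·1.17 = 0.1735 → θ = 9.99°; offset = 9.3·tan 9.99° = 1.6384 m.
Layer 3: sin θ = p·1.78 = 0.2640 → θ = 15.30°; offset = 17.3·tan 15.30° = 4.7343 m.
Total horizontal offset = 8.2275 m.

8.23 m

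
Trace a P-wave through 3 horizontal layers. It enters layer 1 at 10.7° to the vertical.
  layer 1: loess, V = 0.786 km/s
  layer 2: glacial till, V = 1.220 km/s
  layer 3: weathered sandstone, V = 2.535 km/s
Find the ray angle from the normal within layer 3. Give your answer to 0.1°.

Ray parameter p = sin 10.7° / 0.786 = 2.3622e-01 s/km.
sin θ_3 = p·V_3 = 2.3622e-01 × 2.535 = 0.5988.
θ_3 = arcsin 0.5988 = 36.78°.

36.8°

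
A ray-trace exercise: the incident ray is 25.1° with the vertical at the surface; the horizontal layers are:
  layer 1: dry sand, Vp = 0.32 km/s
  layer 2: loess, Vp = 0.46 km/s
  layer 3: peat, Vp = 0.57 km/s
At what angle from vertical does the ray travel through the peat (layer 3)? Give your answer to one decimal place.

49.1°

Ray parameter p = sin 25.1° / 0.32 = 1.3256e+00 s/km.
sin θ_3 = p·V_3 = 1.3256e+00 × 0.57 = 0.7556.
θ_3 = 49.08° from the vertical.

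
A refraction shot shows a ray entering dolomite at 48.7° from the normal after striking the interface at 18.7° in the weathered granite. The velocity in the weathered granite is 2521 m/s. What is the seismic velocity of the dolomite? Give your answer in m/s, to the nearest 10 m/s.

5910 m/s

Snell's law: sin 18.7°/V₁ = sin 48.7°/V₂.
V₂ = V₁·sin 48.7°/sin 18.7° = 2521 × 2.3432 = 5907.24 m/s.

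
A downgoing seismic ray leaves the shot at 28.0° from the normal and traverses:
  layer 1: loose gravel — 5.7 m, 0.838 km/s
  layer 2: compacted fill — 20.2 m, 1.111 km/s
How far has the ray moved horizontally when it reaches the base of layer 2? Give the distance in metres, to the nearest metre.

Ray parameter p = sin 28.0° / 0.838 km/s = 5.6023e-01 s/km.
Layer 1: θ = 28.00°; offset = 5.7·tan 28.00° = 3.031 m.
Layer 2: sin θ = p·1.111 = 0.6224 → θ = 38.49°; offset = 20.2·tan 38.49° = 16.064 m.
Σ offsets = 19.094 m.

19 m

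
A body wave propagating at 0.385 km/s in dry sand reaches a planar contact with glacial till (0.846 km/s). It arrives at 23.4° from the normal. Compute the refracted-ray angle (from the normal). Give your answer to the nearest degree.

61°

Snell's law: sin θ₂ = (V₂/V₁)·sin θ₁ = (0.846/0.385)·sin 23.4° = 0.8727.
θ₂ = sin⁻¹(0.8727) = 60.77° (from vertical).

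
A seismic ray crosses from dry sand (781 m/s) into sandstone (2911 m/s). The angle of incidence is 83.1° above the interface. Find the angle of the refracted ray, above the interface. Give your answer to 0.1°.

63.4°

Convert to the normal: θ₁ = 90° − 83.1° = 6.9°.
Snell's law: sin θ₂ = (V₂/V₁)·sin θ₁ = (2911/781)·sin 6.9° = 0.4478.
θ₂ = sin⁻¹(0.4478) = 26.60° (from vertical).
From the interface: 90° − 26.60° = 63.40°.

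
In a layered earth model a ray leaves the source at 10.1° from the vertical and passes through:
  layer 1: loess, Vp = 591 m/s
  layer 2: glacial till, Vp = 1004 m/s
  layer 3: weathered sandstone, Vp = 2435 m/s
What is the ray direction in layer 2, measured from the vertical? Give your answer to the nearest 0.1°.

17.3°

Ray parameter p = sin 10.1° / 591 = 2.9673e-04 s/m.
sin θ_2 = p·V_2 = 2.9673e-04 × 1004 = 0.2979.
θ_2 = arcsin 0.2979 = 17.33°.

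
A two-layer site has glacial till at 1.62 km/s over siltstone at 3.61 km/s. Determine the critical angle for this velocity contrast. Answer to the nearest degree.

27°

Critical incidence: sin θ_c = V₁/V₂ = 1.62/3.61 = 0.4488.
θ_c = arcsin 0.4488 = 26.66°.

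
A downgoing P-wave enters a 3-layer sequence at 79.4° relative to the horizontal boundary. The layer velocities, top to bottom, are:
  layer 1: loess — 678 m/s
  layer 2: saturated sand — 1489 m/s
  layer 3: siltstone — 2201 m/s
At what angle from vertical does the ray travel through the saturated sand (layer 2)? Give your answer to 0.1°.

23.8°

From the normal: θ₁ = 90° − 79.4° = 10.6°.
Snell's law across each interface conserves sin θ / V, so sin θ_2 = V_2·sin θ₁/V₁.
sin θ_2 = 1489 × sin 10.6° / 678 = 0.4040.
θ_2 = 23.83° from the vertical.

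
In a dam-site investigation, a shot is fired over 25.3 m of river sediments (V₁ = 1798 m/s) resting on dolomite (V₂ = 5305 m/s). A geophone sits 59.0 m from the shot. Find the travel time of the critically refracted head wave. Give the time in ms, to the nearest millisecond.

38 ms

θ_c = arcsin(V₁/V₂) = arcsin(1798/5305) = 19.81°, cos θ_c = 0.9408.
Intercept time tᵢ = 2h cos θ_c / V₁ = 2·25.3·0.9408/1798 = 0.02648 s.
t = x/V₂ + tᵢ = 59.0/5305 + 0.02648 = 0.03760 s.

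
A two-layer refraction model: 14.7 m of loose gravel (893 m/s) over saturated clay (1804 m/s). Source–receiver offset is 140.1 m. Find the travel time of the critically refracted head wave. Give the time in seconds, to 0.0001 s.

0.1063 s

θ_c = arcsin(V₁/V₂) = arcsin(893/1804) = 29.67°, cos θ_c = 0.8689.
Intercept time tᵢ = 2h cos θ_c / V₁ = 2·14.7·0.8689/893 = 0.02861 s.
t = x/V₂ + tᵢ = 140.1/1804 + 0.02861 = 0.10627 s.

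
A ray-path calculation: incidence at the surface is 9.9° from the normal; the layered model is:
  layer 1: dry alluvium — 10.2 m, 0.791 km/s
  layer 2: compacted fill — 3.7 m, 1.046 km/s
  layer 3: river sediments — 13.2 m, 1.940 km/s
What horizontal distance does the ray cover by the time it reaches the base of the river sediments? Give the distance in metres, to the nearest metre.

9 m

p = sin θ₁/V₁ = sin 9.9°/0.791 = 2.1736e-01 s/km is conserved through the stack.
Layer 1: θ = 9.90°; offset = 10.2·tan 9.90° = 1.780 m.
Layer 2: sin θ = p·1.046 = 0.2274 → θ = 13.14°; offset = 3.7·tan 13.14° = 0.864 m.
Layer 3: sin θ = p·1.940 = 0.4217 → θ = 24.94°; offset = 13.2·tan 24.94° = 6.138 m.
Total horizontal offset = 8.783 m.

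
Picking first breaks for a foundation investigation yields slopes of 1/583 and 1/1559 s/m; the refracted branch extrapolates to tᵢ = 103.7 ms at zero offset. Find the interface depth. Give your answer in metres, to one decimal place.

32.6 m

θ_c = arcsin(583/1559) = 21.96°; cos θ_c = 0.9274.
tᵢ = 2h cos θ_c/V₁ ⇒ h = tᵢ·V₁/(2 cos θ_c) = 0.1037·583/(2·0.9274) = 32.59 m.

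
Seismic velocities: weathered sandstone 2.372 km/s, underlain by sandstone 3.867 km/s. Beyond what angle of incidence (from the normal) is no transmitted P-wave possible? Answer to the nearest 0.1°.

37.8°

Critical incidence: sin θ_c = V₁/V₂ = 2.372/3.867 = 0.6134.
θ_c = arcsin 0.6134 = 37.84°.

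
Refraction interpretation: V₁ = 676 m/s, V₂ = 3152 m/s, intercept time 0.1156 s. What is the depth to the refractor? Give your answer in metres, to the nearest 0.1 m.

h = tᵢ·V₁·V₂ / (2·√(V₂²−V₁²)).
√(V₂²−V₁²) = √(3152² − 676²) = 3078.7 m/s.
h = 0.1156 s × 676 × 3152 / (2 × 3078.7) = 40.00 m.

40.0 m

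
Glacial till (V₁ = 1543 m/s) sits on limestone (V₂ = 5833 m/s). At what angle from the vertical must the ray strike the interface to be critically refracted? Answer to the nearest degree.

15°

At critical incidence the refracted ray runs along the interface (θ₂ = 90°), so sin θ_c = V₁/V₂.
θ_c = arcsin(1543/5833) = arcsin 0.2645 = 15.34°.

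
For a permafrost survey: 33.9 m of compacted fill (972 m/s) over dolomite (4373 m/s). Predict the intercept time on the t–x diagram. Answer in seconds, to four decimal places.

θ_c = arcsin(V₁/V₂) = arcsin(972/4373) = 12.84°; cos θ_c = 0.9750.
tᵢ = 2h·cos θ_c / V₁ = 2·33.9·0.9750 / 972 = 0.06801 s.

0.0680 s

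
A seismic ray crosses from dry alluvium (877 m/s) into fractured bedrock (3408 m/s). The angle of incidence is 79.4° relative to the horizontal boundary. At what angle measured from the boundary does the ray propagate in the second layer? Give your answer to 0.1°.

Angle from the normal: 90° − 79.4° = 10.6°.
sin θ₁/V₁ = sin θ₂/V₂ ⇒ sin θ₂ = 3408·sin 10.6°/877 = 3408·0.1840/877 = 0.7148.
θ₂ = arcsin 0.7148 = 45.63° from the normal.
From the interface: 90° − 45.63° = 44.37°.

44.4°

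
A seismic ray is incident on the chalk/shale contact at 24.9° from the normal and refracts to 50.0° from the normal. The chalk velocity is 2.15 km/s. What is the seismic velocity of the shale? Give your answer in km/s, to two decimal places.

sin 24.9° = 0.4210; sin 50.0° = 0.7660.
V₂ = V₁·(sin θ₂/sin θ₁) = 2.15·(0.7660/0.4210) = 3.91 km/s.

3.91 km/s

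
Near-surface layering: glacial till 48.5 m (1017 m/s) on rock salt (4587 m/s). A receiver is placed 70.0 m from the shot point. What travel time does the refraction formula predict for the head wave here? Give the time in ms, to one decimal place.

108.3 ms

t = x/V₂ + 2h·√(V₂²−V₁²)/(V₁V₂).
√(V₂²−V₁²) = √(4587²−1017²) = 4472.8 m/s; delay term = 2·48.5·4472.8/(1017·4587) = 0.09300 s.
t = 70.0/4587 + 0.09300 = 0.10827 s.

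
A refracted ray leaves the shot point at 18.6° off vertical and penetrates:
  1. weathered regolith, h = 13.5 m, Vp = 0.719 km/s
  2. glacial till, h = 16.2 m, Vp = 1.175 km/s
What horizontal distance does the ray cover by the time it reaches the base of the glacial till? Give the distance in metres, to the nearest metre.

p = sin θ₁/V₁ = sin 18.6°/0.719 = 4.4362e-01 s/km is conserved through the stack.
Layer 1: θ = 18.60°; offset = 13.5·tan 18.60° = 4.543 m.
Layer 2: sin θ = p·1.175 = 0.5212 → θ = 31.42°; offset = 16.2·tan 31.42° = 9.895 m.
Σ offsets = 14.438 m.

14 m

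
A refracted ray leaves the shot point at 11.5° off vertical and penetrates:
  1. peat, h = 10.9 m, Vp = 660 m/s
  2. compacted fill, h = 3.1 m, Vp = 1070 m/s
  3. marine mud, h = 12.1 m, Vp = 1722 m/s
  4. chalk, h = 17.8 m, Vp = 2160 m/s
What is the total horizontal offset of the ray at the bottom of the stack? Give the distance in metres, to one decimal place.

p = sin θ₁/V₁ = sin 11.5°/660 = 3.0207e-04 s/m is conserved through the stack.
Layer 1: θ = 11.50°; offset = 10.9·tan 11.50° = 2.218 m.
Layer 2: sin θ = p·1070 = 0.3232 → θ = 18.86°; offset = 3.1·tan 18.86° = 1.059 m.
Layer 3: sin θ = p·1722 = 0.5202 → θ = 31.34°; offset = 12.1·tan 31.34° = 7.370 m.
Layer 4: sin θ = p·2160 = 0.6525 → θ = 40.73°; offset = 17.8·tan 40.73° = 15.326 m.
Σ offsets = 25.972 m.

26.0 m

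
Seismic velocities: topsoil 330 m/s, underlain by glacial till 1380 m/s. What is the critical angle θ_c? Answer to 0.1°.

13.8°

At critical incidence the refracted ray runs along the interface (θ₂ = 90°), so sin θ_c = V₁/V₂.
θ_c = arcsin(330/1380) = arcsin 0.2391 = 13.84°.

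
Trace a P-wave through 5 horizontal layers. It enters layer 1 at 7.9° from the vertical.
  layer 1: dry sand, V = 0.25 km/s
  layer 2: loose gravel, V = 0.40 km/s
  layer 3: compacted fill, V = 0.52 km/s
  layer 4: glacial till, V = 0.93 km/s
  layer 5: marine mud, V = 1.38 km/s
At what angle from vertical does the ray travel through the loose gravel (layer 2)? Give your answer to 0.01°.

12.70°

Snell's law across each interface conserves sin θ / V, so sin θ_2 = V_2·sin θ₁/V₁.
sin θ_2 = 0.40 × sin 7.9° / 0.25 = 0.2199.
θ_2 = arcsin 0.2199 = 12.70°.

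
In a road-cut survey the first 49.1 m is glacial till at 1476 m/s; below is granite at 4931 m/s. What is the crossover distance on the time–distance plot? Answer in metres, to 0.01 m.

133.73 m

x_cross = 2h·√((V₂+V₁)/(V₂−V₁)).
(V₂+V₁)/(V₂−V₁) = (4931+1476)/(4931−1476) = 1.8544; √ = 1.3618.
x_cross = 2·49.1·1.3618 = 133.73 m.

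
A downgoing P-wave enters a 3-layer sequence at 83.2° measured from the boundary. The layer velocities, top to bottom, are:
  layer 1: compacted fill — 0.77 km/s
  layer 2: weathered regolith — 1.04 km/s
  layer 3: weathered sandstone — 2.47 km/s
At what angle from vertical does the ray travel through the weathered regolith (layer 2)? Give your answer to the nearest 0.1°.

9.2°

From the normal: θ₁ = 90° − 83.2° = 6.8°.
Ray parameter p = sin 6.8° / 0.77 = 1.5377e-01 s/km.
sin θ_2 = p·V_2 = 1.5377e-01 × 1.04 = 0.1599.
θ_2 = arcsin 0.1599 = 9.20°.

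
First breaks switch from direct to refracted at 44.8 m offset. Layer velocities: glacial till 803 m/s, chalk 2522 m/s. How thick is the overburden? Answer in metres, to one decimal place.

16.1 m

h = (x_cross/2)·√((V₂−V₁)/(V₂+V₁)).
(V₂−V₁)/(V₂+V₁) = (2522−803)/(2522+803) = 0.5170; √ = 0.7190.
h = (44.8/2)·0.7190 = 16.11 m.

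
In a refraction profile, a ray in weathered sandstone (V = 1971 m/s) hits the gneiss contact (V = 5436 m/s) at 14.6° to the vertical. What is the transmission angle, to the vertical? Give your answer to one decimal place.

44.0°

sin θ₁/V₁ = sin θ₂/V₂ ⇒ sin θ₂ = 5436·sin 14.6°/1971 = 5436·0.2521/1971 = 0.6952.
θ₂ = sin⁻¹(0.6952) = 44.04° (from vertical).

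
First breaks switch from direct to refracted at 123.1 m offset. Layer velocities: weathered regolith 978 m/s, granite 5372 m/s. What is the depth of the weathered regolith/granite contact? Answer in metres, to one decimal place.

51.2 m

h = (x_cross/2)·√((V₂−V₁)/(V₂+V₁)).
(V₂−V₁)/(V₂+V₁) = (5372−978)/(5372+978) = 0.6920; √ = 0.8318.
h = (123.1/2)·0.8318 = 51.20 m.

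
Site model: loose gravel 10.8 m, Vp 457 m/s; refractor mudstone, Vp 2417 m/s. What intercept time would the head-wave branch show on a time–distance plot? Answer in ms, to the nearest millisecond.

46 ms

θ_c = arcsin(V₁/V₂) = arcsin(457/2417) = 10.90°; cos θ_c = 0.9820.
tᵢ = 2h·cos θ_c / V₁ = 2·10.8·0.9820 / 457 = 0.04641 s.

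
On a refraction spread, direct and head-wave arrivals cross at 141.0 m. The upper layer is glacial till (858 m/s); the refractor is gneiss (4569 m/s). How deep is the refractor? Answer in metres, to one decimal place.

h = (x_cross/2)·√((V₂−V₁)/(V₂+V₁)).
(V₂−V₁)/(V₂+V₁) = (4569−858)/(4569+858) = 0.6838; √ = 0.8269.
h = (141.0/2)·0.8269 = 58.30 m.

58.3 m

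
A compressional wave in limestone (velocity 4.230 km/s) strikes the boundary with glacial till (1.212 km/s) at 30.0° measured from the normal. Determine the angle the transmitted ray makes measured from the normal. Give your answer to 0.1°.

Snell's law: sin θ₂ = (V₂/V₁)·sin θ₁ = (1.212/4.230)·sin 30.0° = 0.1433.
θ₂ = arcsin 0.1433 = 8.24° from the normal.

8.2°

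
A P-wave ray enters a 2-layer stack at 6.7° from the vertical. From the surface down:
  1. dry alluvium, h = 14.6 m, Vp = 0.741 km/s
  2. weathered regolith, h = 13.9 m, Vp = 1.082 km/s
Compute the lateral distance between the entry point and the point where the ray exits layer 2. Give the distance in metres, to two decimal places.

4.12 m

p = sin θ₁/V₁ = sin 6.7°/0.741 = 1.5745e-01 s/km is conserved through the stack.
Layer 1: θ = 6.70°; offset = 14.6·tan 6.70° = 1.7151 m.
Layer 2: sin θ = p·1.082 = 0.1704 → θ = 9.81°; offset = 13.9·tan 9.81° = 2.4032 m.
Summing the layer offsets gives 4.1183 m.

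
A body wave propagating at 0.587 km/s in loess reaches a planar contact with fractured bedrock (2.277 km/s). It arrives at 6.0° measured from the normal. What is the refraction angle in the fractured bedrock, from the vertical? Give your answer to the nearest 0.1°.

23.9°

sin θ₁/V₁ = sin θ₂/V₂ ⇒ sin θ₂ = 2.277·sin 6.0°/0.587 = 2.277·0.1045/0.587 = 0.4055.
θ₂ = arcsin 0.4055 = 23.92° from the normal.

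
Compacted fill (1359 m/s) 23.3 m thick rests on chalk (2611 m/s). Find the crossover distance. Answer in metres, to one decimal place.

x_cross = 2h·√((V₂+V₁)/(V₂−V₁)).
(V₂+V₁)/(V₂−V₁) = (2611+1359)/(2611−1359) = 3.1709; √ = 1.7807.
x_cross = 2·23.3·1.7807 = 82.98 m.

83.0 m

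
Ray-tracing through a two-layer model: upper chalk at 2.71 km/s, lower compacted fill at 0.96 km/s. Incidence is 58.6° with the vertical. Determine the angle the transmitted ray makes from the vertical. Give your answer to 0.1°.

17.6°

Snell's law: sin θ₂ = (V₂/V₁)·sin θ₁ = (0.96/2.71)·sin 58.6° = 0.3024.
θ₂ = sin⁻¹(0.3024) = 17.60° (from vertical).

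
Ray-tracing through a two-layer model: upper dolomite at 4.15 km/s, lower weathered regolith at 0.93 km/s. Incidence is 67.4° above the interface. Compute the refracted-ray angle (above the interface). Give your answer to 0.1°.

85.1°

Convert to the normal: θ₁ = 90° − 67.4° = 22.6°.
Snell's law: sin θ₂ = (V₂/V₁)·sin θ₁ = (0.93/4.15)·sin 22.6° = 0.0861.
θ₂ = sin⁻¹(0.0861) = 4.94° (from vertical).
From the interface: 90° − 4.94° = 85.06°.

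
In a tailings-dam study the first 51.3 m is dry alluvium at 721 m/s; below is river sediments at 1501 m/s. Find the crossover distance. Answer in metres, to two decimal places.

173.17 m

x_cross = 2h·√((V₂+V₁)/(V₂−V₁)).
(V₂+V₁)/(V₂−V₁) = (1501+721)/(1501−721) = 2.8487; √ = 1.6878.
x_cross = 2·51.3·1.6878 = 173.17 m.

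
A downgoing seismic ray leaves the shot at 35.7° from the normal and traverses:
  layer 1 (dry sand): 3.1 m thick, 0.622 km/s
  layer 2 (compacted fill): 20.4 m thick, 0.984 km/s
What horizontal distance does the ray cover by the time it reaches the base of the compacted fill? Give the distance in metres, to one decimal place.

51.2 m

Apply Snell's law at each interface; in layer i the horizontal offset is hᵢ·tan θᵢ.
Layer 1: θ = 35.70°; offset = 3.1·tan 35.70° = 2.228 m.
Layer 2: sin θ = 0.984·sin 35.7°/0.622 = 0.9232, θ = 67.39°; offset = 20.4·tan 67.39° = 48.989 m.
Total horizontal offset = 51.217 m.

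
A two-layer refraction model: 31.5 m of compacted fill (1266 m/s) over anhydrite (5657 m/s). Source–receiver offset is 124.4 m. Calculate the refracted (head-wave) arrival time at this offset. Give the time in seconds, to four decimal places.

θ_c = arcsin(V₁/V₂) = arcsin(1266/5657) = 12.93°, cos θ_c = 0.9746.
Intercept time tᵢ = 2h cos θ_c / V₁ = 2·31.5·0.9746/1266 = 0.04850 s.
t = x/V₂ + tᵢ = 124.4/5657 + 0.04850 = 0.07049 s.

0.0705 s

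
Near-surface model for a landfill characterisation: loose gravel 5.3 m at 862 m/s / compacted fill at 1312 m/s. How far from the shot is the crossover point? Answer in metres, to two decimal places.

23.30 m

x_cross = 2h·√((V₂+V₁)/(V₂−V₁)).
(V₂+V₁)/(V₂−V₁) = (1312+862)/(1312−862) = 4.8311; √ = 2.1980.
x_cross = 2·5.3·2.1980 = 23.30 m.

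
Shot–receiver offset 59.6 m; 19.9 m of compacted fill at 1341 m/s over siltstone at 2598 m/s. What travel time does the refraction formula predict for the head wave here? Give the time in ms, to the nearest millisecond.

t = x/V₂ + 2h·√(V₂²−V₁²)/(V₁V₂).
√(V₂²−V₁²) = √(2598²−1341²) = 2225.2 m/s; delay term = 2·19.9·2225.2/(1341·2598) = 0.02542 s.
t = 59.6/2598 + 0.02542 = 0.04836 s.

48 ms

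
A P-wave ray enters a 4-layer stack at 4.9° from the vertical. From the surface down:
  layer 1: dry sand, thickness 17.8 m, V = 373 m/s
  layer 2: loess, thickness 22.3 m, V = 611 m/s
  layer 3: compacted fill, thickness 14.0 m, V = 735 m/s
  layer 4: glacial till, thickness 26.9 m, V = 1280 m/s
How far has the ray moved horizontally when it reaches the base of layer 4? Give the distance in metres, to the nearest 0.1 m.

Apply Snell's law at each interface; in layer i the horizontal offset is hᵢ·tan θᵢ.
Layer 1: θ = 4.90°; offset = 17.8·tan 4.90° = 1.526 m.
Layer 2: sin θ = 611·sin 4.9°/373 = 0.1399, θ = 8.04°; offset = 22.3·tan 8.04° = 3.151 m.
Layer 3: sin θ = 735·sin 4.9°/373 = 0.1683, θ = 9.69°; offset = 14.0·tan 9.69° = 2.391 m.
Layer 4: sin θ = 1280·sin 4.9°/373 = 0.2931, θ = 17.04°; offset = 26.9·tan 17.04° = 8.247 m.
Total horizontal offset = 15.315 m.

15.3 m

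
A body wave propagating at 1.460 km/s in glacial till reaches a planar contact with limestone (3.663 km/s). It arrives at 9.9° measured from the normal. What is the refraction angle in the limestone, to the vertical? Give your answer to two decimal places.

25.55°

Snell's law: sin θ₂ = (V₂/V₁)·sin θ₁ = (3.663/1.460)·sin 9.9° = 0.4314.
θ₂ = arcsin 0.4314 = 25.55° from the normal.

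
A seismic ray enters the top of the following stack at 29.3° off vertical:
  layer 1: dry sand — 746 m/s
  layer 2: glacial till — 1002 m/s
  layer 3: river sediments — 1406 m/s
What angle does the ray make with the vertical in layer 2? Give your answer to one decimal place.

Snell's law across each interface conserves sin θ / V, so sin θ_2 = V_2·sin θ₁/V₁.
sin θ_2 = 1002 × sin 29.3° / 746 = 0.6573.
θ_2 = 41.10° from the vertical.

41.1°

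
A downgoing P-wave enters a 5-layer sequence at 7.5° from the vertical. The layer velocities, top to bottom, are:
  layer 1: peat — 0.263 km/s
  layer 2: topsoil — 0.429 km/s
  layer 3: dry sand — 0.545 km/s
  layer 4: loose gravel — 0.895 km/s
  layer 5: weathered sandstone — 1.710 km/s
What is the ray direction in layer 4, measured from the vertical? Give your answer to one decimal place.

Snell's law across each interface conserves sin θ / V, so sin θ_4 = V_4·sin θ₁/V₁.
sin θ_4 = 0.895 × sin 7.5° / 0.263 = 0.4442.
θ_4 = arcsin 0.4442 = 26.37°.

26.4°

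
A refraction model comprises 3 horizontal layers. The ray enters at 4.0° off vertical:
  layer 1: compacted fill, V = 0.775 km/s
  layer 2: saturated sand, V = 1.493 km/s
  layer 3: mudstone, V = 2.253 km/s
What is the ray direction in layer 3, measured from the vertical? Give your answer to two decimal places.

Ray parameter p = sin 4.0° / 0.775 = 9.0008e-02 s/km.
sin θ_3 = p·V_3 = 9.0008e-02 × 2.253 = 0.2028.
θ_3 = 11.70° from the vertical.

11.70°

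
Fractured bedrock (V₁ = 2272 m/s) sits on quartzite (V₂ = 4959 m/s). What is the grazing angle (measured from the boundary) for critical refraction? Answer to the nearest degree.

Critical incidence: sin θ_c = V₁/V₂ = 2272/4959 = 0.4582.
θ_c = arcsin 0.4582 = 27.27°.
Measured from the interface: 90° − 27.27° = 62.73°.

63°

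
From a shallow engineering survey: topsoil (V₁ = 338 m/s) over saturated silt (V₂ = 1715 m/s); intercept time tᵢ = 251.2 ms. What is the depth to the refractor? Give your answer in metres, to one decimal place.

θ_c = arcsin(338/1715) = 11.37°; cos θ_c = 0.9804.
tᵢ = 2h cos θ_c/V₁ ⇒ h = tᵢ·V₁/(2 cos θ_c) = 0.2512·338/(2·0.9804) = 43.30 m.

43.3 m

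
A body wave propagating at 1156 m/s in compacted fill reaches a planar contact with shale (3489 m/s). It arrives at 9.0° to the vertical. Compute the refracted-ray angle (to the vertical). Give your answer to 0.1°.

28.2°

sin θ₁/V₁ = sin θ₂/V₂ ⇒ sin θ₂ = 3489·sin 9.0°/1156 = 3489·0.1564/1156 = 0.4721.
θ₂ = arcsin 0.4721 = 28.17° from the normal.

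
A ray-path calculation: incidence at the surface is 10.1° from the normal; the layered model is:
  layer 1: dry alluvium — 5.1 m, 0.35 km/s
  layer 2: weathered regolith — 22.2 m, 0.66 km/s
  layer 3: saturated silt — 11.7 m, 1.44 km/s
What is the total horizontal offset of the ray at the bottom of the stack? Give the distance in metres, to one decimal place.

20.9 m

Apply Snell's law at each interface; in layer i the horizontal offset is hᵢ·tan θᵢ.
Layer 1: θ = 10.10°; offset = 5.1·tan 10.10° = 0.908 m.
Layer 2: sin θ = 0.66·sin 10.1°/0.35 = 0.3307, θ = 19.31°; offset = 22.2·tan 19.31° = 7.779 m.
Layer 3: sin θ = 1.44·sin 10.1°/0.35 = 0.7215, θ = 46.18°; offset = 11.7·tan 46.18° = 12.192 m.
Σ offsets = 20.879 m.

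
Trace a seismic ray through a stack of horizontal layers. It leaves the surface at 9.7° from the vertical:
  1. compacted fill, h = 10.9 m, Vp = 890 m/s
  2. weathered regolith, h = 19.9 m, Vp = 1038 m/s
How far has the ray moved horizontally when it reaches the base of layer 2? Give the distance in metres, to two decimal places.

Apply Snell's law at each interface; in layer i the horizontal offset is hᵢ·tan θᵢ.
Layer 1: θ = 9.70°; offset = 10.9·tan 9.70° = 1.8632 m.
Layer 2: sin θ = 1038·sin 9.7°/890 = 0.1965, θ = 11.33°; offset = 19.9·tan 11.33° = 3.9883 m.
Summing the layer offsets gives 5.8514 m.

5.85 m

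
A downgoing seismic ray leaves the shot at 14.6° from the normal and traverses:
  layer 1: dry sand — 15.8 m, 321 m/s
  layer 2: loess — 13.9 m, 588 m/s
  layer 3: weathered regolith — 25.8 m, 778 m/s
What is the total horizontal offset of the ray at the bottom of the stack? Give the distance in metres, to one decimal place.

Ray parameter p = sin 14.6° / 321 m/s = 7.8526e-04 s/m.
Layer 1: θ = 14.60°; offset = 15.8·tan 14.60° = 4.116 m.
Layer 2: sin θ = p·588 = 0.4617 → θ = 27.50°; offset = 13.9·tan 27.50° = 7.236 m.
Layer 3: sin θ = p·778 = 0.6109 → θ = 37.66°; offset = 25.8·tan 37.66° = 19.910 m.
Total horizontal offset = 31.261 m.

31.3 m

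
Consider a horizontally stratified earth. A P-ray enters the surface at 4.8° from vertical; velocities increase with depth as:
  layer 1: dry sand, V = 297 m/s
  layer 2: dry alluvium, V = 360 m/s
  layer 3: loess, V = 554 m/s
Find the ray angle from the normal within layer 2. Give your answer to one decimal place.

Ray parameter p = sin 4.8° / 297 = 2.8174e-04 s/m.
sin θ_2 = p·V_2 = 2.8174e-04 × 360 = 0.1014.
θ_2 = arcsin 0.1014 = 5.82°.

5.8°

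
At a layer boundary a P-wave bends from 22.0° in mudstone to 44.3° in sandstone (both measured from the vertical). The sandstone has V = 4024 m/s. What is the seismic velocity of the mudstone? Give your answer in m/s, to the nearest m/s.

2158 m/s

sin 22.0° = 0.3746; sin 44.3° = 0.6984.
V₁ = V₂·(sin θ₁/sin θ₂) = 4024·(0.3746/0.6984) = 2158.34 m/s.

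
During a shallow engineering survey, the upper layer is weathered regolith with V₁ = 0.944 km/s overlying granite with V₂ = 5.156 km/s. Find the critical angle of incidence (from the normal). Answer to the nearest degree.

11°

Critical incidence: sin θ_c = V₁/V₂ = 0.944/5.156 = 0.1831.
θ_c = arcsin 0.1831 = 10.55°.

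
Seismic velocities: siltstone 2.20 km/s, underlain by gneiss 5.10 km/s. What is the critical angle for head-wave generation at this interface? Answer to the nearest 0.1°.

25.6°

At critical incidence the refracted ray runs along the interface (θ₂ = 90°), so sin θ_c = V₁/V₂.
θ_c = arcsin(2.20/5.10) = arcsin 0.4314 = 25.55°.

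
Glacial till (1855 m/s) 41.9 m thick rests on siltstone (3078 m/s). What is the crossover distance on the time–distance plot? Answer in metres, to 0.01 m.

x_cross = 2h·√((V₂+V₁)/(V₂−V₁)).
(V₂+V₁)/(V₂−V₁) = (3078+1855)/(3078−1855) = 4.0335; √ = 2.0084.
x_cross = 2·41.9·2.0084 = 168.30 m.

168.30 m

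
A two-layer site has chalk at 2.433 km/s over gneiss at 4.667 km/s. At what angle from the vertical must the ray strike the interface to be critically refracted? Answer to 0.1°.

31.4°

At critical incidence the refracted ray runs along the interface (θ₂ = 90°), so sin θ_c = V₁/V₂.
θ_c = arcsin(2.433/4.667) = arcsin 0.5213 = 31.42°.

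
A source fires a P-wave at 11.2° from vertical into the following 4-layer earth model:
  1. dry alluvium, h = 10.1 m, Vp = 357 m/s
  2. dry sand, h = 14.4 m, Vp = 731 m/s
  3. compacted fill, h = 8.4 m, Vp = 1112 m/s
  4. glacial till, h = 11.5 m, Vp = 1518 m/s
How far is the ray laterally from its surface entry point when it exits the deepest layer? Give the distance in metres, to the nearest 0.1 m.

Apply Snell's law at each interface; in layer i the horizontal offset is hᵢ·tan θᵢ.
Layer 1: θ = 11.20°; offset = 10.1·tan 11.20° = 2.000 m.
Layer 2: sin θ = 731·sin 11.2°/357 = 0.3977, θ = 23.44°; offset = 14.4·tan 23.44° = 6.242 m.
Layer 3: sin θ = 1112·sin 11.2°/357 = 0.6050, θ = 37.23°; offset = 8.4·tan 37.23° = 6.383 m.
Layer 4: sin θ = 1518·sin 11.2°/357 = 0.8259, θ = 55.68°; offset = 11.5·tan 55.68° = 16.846 m.
Total horizontal offset = 31.471 m.

31.5 m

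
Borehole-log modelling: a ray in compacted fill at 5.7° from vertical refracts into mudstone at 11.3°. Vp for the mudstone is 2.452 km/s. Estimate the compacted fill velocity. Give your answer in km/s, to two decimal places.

1.24 km/s

sin 5.7° = 0.0993; sin 11.3° = 0.1959.
V₁ = V₂·(sin θ₁/sin θ₂) = 2.452·(0.0993/0.1959) = 1.24 km/s.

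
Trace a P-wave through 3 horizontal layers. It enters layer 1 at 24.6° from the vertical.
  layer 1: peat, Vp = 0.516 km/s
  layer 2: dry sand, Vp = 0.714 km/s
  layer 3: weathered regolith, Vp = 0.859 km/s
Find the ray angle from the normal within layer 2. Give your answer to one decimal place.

Snell's law across each interface conserves sin θ / V, so sin θ_2 = V_2·sin θ₁/V₁.
sin θ_2 = 0.714 × sin 24.6° / 0.516 = 0.5760.
θ_2 = arcsin 0.5760 = 35.17°.

35.2°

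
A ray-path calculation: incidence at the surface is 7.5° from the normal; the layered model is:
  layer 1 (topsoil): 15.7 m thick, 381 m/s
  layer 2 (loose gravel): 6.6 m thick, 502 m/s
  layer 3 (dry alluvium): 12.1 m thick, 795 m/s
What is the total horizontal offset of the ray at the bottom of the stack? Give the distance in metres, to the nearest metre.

7 m

Ray parameter p = sin 7.5° / 381 m/s = 3.4259e-04 s/m.
Layer 1: θ = 7.50°; offset = 15.7·tan 7.50° = 2.067 m.
Layer 2: sin θ = p·502 = 0.1720 → θ = 9.90°; offset = 6.6·tan 9.90° = 1.152 m.
Layer 3: sin θ = p·795 = 0.2724 → θ = 15.80°; offset = 12.1·tan 15.80° = 3.425 m.
Summing the layer offsets gives 6.644 m.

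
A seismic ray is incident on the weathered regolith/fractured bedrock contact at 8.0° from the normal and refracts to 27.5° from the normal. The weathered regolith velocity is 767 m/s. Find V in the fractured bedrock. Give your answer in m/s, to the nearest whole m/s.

2545 m/s

Snell's law: sin 8.0°/V₁ = sin 27.5°/V₂.
V₂ = V₁·sin 27.5°/sin 8.0° = 767 × 3.3178 = 2544.75 m/s.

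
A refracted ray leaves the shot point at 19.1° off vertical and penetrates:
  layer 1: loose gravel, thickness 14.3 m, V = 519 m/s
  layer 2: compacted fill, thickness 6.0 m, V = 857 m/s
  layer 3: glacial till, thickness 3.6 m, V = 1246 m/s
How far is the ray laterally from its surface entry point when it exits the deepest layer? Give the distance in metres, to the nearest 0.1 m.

Apply Snell's law at each interface; in layer i the horizontal offset is hᵢ·tan θᵢ.
Layer 1: θ = 19.10°; offset = 14.3·tan 19.10° = 4.952 m.
Layer 2: sin θ = 857·sin 19.1°/519 = 0.5403, θ = 32.71°; offset = 6.0·tan 32.71° = 3.853 m.
Layer 3: sin θ = 1246·sin 19.1°/519 = 0.7856, θ = 51.77°; offset = 3.6·tan 51.77° = 4.570 m.
Σ offsets = 13.375 m.

13.4 m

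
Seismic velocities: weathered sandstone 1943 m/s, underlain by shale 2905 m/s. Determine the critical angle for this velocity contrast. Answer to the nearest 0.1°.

42.0°

At critical incidence the refracted ray runs along the interface (θ₂ = 90°), so sin θ_c = V₁/V₂.
θ_c = arcsin(1943/2905) = arcsin 0.6688 = 41.98°.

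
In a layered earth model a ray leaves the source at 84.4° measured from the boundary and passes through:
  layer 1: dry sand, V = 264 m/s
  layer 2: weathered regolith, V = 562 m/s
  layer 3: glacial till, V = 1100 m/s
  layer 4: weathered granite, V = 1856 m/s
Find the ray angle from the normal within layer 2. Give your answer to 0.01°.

11.99°

From the normal: θ₁ = 90° − 84.4° = 5.6°.
Ray parameter p = sin 5.6° / 264 = 3.6963e-04 s/m.
sin θ_2 = p·V_2 = 3.6963e-04 × 562 = 0.2077.
θ_2 = 11.99° from the vertical.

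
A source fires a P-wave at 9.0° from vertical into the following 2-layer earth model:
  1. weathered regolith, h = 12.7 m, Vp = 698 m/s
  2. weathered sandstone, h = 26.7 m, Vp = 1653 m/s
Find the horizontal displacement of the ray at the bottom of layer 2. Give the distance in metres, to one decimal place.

12.7 m

Ray parameter p = sin 9.0° / 698 m/s = 2.2412e-04 s/m.
Layer 1: θ = 9.00°; offset = 12.7·tan 9.00° = 2.011 m.
Layer 2: sin θ = p·1653 = 0.3705 → θ = 21.74°; offset = 26.7·tan 21.74° = 10.649 m.
Summing the layer offsets gives 12.661 m.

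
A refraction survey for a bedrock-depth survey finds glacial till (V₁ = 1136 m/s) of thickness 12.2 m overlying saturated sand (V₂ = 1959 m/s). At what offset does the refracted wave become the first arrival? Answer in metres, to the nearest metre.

x_cross = 2h·√((V₂+V₁)/(V₂−V₁)).
(V₂+V₁)/(V₂−V₁) = (1959+1136)/(1959−1136) = 3.7606; √ = 1.9392.
x_cross = 2·12.2·1.9392 = 47.32 m.

47 m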